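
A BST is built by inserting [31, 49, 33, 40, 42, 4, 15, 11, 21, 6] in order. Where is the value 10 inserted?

Starting tree (level order): [31, 4, 49, None, 15, 33, None, 11, 21, None, 40, 6, None, None, None, None, 42]
Insertion path: 31 -> 4 -> 15 -> 11 -> 6
Result: insert 10 as right child of 6
Final tree (level order): [31, 4, 49, None, 15, 33, None, 11, 21, None, 40, 6, None, None, None, None, 42, None, 10]


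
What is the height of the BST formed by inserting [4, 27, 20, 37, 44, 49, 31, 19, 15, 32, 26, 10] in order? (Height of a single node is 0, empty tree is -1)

Insertion order: [4, 27, 20, 37, 44, 49, 31, 19, 15, 32, 26, 10]
Tree (level-order array): [4, None, 27, 20, 37, 19, 26, 31, 44, 15, None, None, None, None, 32, None, 49, 10]
Compute height bottom-up (empty subtree = -1):
  height(10) = 1 + max(-1, -1) = 0
  height(15) = 1 + max(0, -1) = 1
  height(19) = 1 + max(1, -1) = 2
  height(26) = 1 + max(-1, -1) = 0
  height(20) = 1 + max(2, 0) = 3
  height(32) = 1 + max(-1, -1) = 0
  height(31) = 1 + max(-1, 0) = 1
  height(49) = 1 + max(-1, -1) = 0
  height(44) = 1 + max(-1, 0) = 1
  height(37) = 1 + max(1, 1) = 2
  height(27) = 1 + max(3, 2) = 4
  height(4) = 1 + max(-1, 4) = 5
Height = 5


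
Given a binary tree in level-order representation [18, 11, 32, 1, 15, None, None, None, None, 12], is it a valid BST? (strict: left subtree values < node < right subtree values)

Level-order array: [18, 11, 32, 1, 15, None, None, None, None, 12]
Validate using subtree bounds (lo, hi): at each node, require lo < value < hi,
then recurse left with hi=value and right with lo=value.
Preorder trace (stopping at first violation):
  at node 18 with bounds (-inf, +inf): OK
  at node 11 with bounds (-inf, 18): OK
  at node 1 with bounds (-inf, 11): OK
  at node 15 with bounds (11, 18): OK
  at node 12 with bounds (11, 15): OK
  at node 32 with bounds (18, +inf): OK
No violation found at any node.
Result: Valid BST


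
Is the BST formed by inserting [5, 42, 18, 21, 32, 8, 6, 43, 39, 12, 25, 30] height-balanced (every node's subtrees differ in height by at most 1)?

Tree (level-order array): [5, None, 42, 18, 43, 8, 21, None, None, 6, 12, None, 32, None, None, None, None, 25, 39, None, 30]
Definition: a tree is height-balanced if, at every node, |h(left) - h(right)| <= 1 (empty subtree has height -1).
Bottom-up per-node check:
  node 6: h_left=-1, h_right=-1, diff=0 [OK], height=0
  node 12: h_left=-1, h_right=-1, diff=0 [OK], height=0
  node 8: h_left=0, h_right=0, diff=0 [OK], height=1
  node 30: h_left=-1, h_right=-1, diff=0 [OK], height=0
  node 25: h_left=-1, h_right=0, diff=1 [OK], height=1
  node 39: h_left=-1, h_right=-1, diff=0 [OK], height=0
  node 32: h_left=1, h_right=0, diff=1 [OK], height=2
  node 21: h_left=-1, h_right=2, diff=3 [FAIL (|-1-2|=3 > 1)], height=3
  node 18: h_left=1, h_right=3, diff=2 [FAIL (|1-3|=2 > 1)], height=4
  node 43: h_left=-1, h_right=-1, diff=0 [OK], height=0
  node 42: h_left=4, h_right=0, diff=4 [FAIL (|4-0|=4 > 1)], height=5
  node 5: h_left=-1, h_right=5, diff=6 [FAIL (|-1-5|=6 > 1)], height=6
Node 21 violates the condition: |-1 - 2| = 3 > 1.
Result: Not balanced


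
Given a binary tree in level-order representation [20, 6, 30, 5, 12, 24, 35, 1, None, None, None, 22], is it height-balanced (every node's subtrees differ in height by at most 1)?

Tree (level-order array): [20, 6, 30, 5, 12, 24, 35, 1, None, None, None, 22]
Definition: a tree is height-balanced if, at every node, |h(left) - h(right)| <= 1 (empty subtree has height -1).
Bottom-up per-node check:
  node 1: h_left=-1, h_right=-1, diff=0 [OK], height=0
  node 5: h_left=0, h_right=-1, diff=1 [OK], height=1
  node 12: h_left=-1, h_right=-1, diff=0 [OK], height=0
  node 6: h_left=1, h_right=0, diff=1 [OK], height=2
  node 22: h_left=-1, h_right=-1, diff=0 [OK], height=0
  node 24: h_left=0, h_right=-1, diff=1 [OK], height=1
  node 35: h_left=-1, h_right=-1, diff=0 [OK], height=0
  node 30: h_left=1, h_right=0, diff=1 [OK], height=2
  node 20: h_left=2, h_right=2, diff=0 [OK], height=3
All nodes satisfy the balance condition.
Result: Balanced


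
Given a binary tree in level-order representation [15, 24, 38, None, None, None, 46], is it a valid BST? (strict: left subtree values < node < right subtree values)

Level-order array: [15, 24, 38, None, None, None, 46]
Validate using subtree bounds (lo, hi): at each node, require lo < value < hi,
then recurse left with hi=value and right with lo=value.
Preorder trace (stopping at first violation):
  at node 15 with bounds (-inf, +inf): OK
  at node 24 with bounds (-inf, 15): VIOLATION
Node 24 violates its bound: not (-inf < 24 < 15).
Result: Not a valid BST


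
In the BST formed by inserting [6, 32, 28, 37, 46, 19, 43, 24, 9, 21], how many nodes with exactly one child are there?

Tree built from: [6, 32, 28, 37, 46, 19, 43, 24, 9, 21]
Tree (level-order array): [6, None, 32, 28, 37, 19, None, None, 46, 9, 24, 43, None, None, None, 21]
Rule: These are nodes with exactly 1 non-null child.
Per-node child counts:
  node 6: 1 child(ren)
  node 32: 2 child(ren)
  node 28: 1 child(ren)
  node 19: 2 child(ren)
  node 9: 0 child(ren)
  node 24: 1 child(ren)
  node 21: 0 child(ren)
  node 37: 1 child(ren)
  node 46: 1 child(ren)
  node 43: 0 child(ren)
Matching nodes: [6, 28, 24, 37, 46]
Count of nodes with exactly one child: 5


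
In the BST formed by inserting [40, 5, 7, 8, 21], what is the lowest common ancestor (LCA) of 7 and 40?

Tree insertion order: [40, 5, 7, 8, 21]
Tree (level-order array): [40, 5, None, None, 7, None, 8, None, 21]
In a BST, the LCA of p=7, q=40 is the first node v on the
root-to-leaf path with p <= v <= q (go left if both < v, right if both > v).
Walk from root:
  at 40: 7 <= 40 <= 40, this is the LCA
LCA = 40


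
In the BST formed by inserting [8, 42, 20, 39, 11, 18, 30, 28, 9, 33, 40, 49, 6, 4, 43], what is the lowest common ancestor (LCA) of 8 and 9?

Tree insertion order: [8, 42, 20, 39, 11, 18, 30, 28, 9, 33, 40, 49, 6, 4, 43]
Tree (level-order array): [8, 6, 42, 4, None, 20, 49, None, None, 11, 39, 43, None, 9, 18, 30, 40, None, None, None, None, None, None, 28, 33]
In a BST, the LCA of p=8, q=9 is the first node v on the
root-to-leaf path with p <= v <= q (go left if both < v, right if both > v).
Walk from root:
  at 8: 8 <= 8 <= 9, this is the LCA
LCA = 8


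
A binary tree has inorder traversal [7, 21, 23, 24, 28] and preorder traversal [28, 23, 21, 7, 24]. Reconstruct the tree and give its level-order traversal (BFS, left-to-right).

Inorder:  [7, 21, 23, 24, 28]
Preorder: [28, 23, 21, 7, 24]
Algorithm: preorder visits root first, so consume preorder in order;
for each root, split the current inorder slice at that value into
left-subtree inorder and right-subtree inorder, then recurse.
Recursive splits:
  root=28; inorder splits into left=[7, 21, 23, 24], right=[]
  root=23; inorder splits into left=[7, 21], right=[24]
  root=21; inorder splits into left=[7], right=[]
  root=7; inorder splits into left=[], right=[]
  root=24; inorder splits into left=[], right=[]
Reconstructed level-order: [28, 23, 21, 24, 7]


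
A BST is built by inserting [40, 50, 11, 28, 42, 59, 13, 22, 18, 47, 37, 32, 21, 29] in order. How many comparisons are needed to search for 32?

Search path for 32: 40 -> 11 -> 28 -> 37 -> 32
Found: True
Comparisons: 5


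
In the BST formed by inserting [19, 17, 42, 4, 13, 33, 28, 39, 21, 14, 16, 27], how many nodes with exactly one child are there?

Tree built from: [19, 17, 42, 4, 13, 33, 28, 39, 21, 14, 16, 27]
Tree (level-order array): [19, 17, 42, 4, None, 33, None, None, 13, 28, 39, None, 14, 21, None, None, None, None, 16, None, 27]
Rule: These are nodes with exactly 1 non-null child.
Per-node child counts:
  node 19: 2 child(ren)
  node 17: 1 child(ren)
  node 4: 1 child(ren)
  node 13: 1 child(ren)
  node 14: 1 child(ren)
  node 16: 0 child(ren)
  node 42: 1 child(ren)
  node 33: 2 child(ren)
  node 28: 1 child(ren)
  node 21: 1 child(ren)
  node 27: 0 child(ren)
  node 39: 0 child(ren)
Matching nodes: [17, 4, 13, 14, 42, 28, 21]
Count of nodes with exactly one child: 7


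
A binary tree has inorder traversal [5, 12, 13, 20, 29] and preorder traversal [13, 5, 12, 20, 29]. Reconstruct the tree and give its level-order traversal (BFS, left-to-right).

Inorder:  [5, 12, 13, 20, 29]
Preorder: [13, 5, 12, 20, 29]
Algorithm: preorder visits root first, so consume preorder in order;
for each root, split the current inorder slice at that value into
left-subtree inorder and right-subtree inorder, then recurse.
Recursive splits:
  root=13; inorder splits into left=[5, 12], right=[20, 29]
  root=5; inorder splits into left=[], right=[12]
  root=12; inorder splits into left=[], right=[]
  root=20; inorder splits into left=[], right=[29]
  root=29; inorder splits into left=[], right=[]
Reconstructed level-order: [13, 5, 20, 12, 29]


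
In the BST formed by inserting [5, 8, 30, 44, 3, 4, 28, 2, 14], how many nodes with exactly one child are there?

Tree built from: [5, 8, 30, 44, 3, 4, 28, 2, 14]
Tree (level-order array): [5, 3, 8, 2, 4, None, 30, None, None, None, None, 28, 44, 14]
Rule: These are nodes with exactly 1 non-null child.
Per-node child counts:
  node 5: 2 child(ren)
  node 3: 2 child(ren)
  node 2: 0 child(ren)
  node 4: 0 child(ren)
  node 8: 1 child(ren)
  node 30: 2 child(ren)
  node 28: 1 child(ren)
  node 14: 0 child(ren)
  node 44: 0 child(ren)
Matching nodes: [8, 28]
Count of nodes with exactly one child: 2


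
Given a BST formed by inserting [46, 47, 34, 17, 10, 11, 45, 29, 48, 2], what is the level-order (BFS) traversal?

Tree insertion order: [46, 47, 34, 17, 10, 11, 45, 29, 48, 2]
Tree (level-order array): [46, 34, 47, 17, 45, None, 48, 10, 29, None, None, None, None, 2, 11]
BFS from the root, enqueuing left then right child of each popped node:
  queue [46] -> pop 46, enqueue [34, 47], visited so far: [46]
  queue [34, 47] -> pop 34, enqueue [17, 45], visited so far: [46, 34]
  queue [47, 17, 45] -> pop 47, enqueue [48], visited so far: [46, 34, 47]
  queue [17, 45, 48] -> pop 17, enqueue [10, 29], visited so far: [46, 34, 47, 17]
  queue [45, 48, 10, 29] -> pop 45, enqueue [none], visited so far: [46, 34, 47, 17, 45]
  queue [48, 10, 29] -> pop 48, enqueue [none], visited so far: [46, 34, 47, 17, 45, 48]
  queue [10, 29] -> pop 10, enqueue [2, 11], visited so far: [46, 34, 47, 17, 45, 48, 10]
  queue [29, 2, 11] -> pop 29, enqueue [none], visited so far: [46, 34, 47, 17, 45, 48, 10, 29]
  queue [2, 11] -> pop 2, enqueue [none], visited so far: [46, 34, 47, 17, 45, 48, 10, 29, 2]
  queue [11] -> pop 11, enqueue [none], visited so far: [46, 34, 47, 17, 45, 48, 10, 29, 2, 11]
Result: [46, 34, 47, 17, 45, 48, 10, 29, 2, 11]


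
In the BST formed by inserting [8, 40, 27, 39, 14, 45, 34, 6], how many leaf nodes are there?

Tree built from: [8, 40, 27, 39, 14, 45, 34, 6]
Tree (level-order array): [8, 6, 40, None, None, 27, 45, 14, 39, None, None, None, None, 34]
Rule: A leaf has 0 children.
Per-node child counts:
  node 8: 2 child(ren)
  node 6: 0 child(ren)
  node 40: 2 child(ren)
  node 27: 2 child(ren)
  node 14: 0 child(ren)
  node 39: 1 child(ren)
  node 34: 0 child(ren)
  node 45: 0 child(ren)
Matching nodes: [6, 14, 34, 45]
Count of leaf nodes: 4


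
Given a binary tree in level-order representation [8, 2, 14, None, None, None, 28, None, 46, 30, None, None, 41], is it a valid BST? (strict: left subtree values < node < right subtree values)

Level-order array: [8, 2, 14, None, None, None, 28, None, 46, 30, None, None, 41]
Validate using subtree bounds (lo, hi): at each node, require lo < value < hi,
then recurse left with hi=value and right with lo=value.
Preorder trace (stopping at first violation):
  at node 8 with bounds (-inf, +inf): OK
  at node 2 with bounds (-inf, 8): OK
  at node 14 with bounds (8, +inf): OK
  at node 28 with bounds (14, +inf): OK
  at node 46 with bounds (28, +inf): OK
  at node 30 with bounds (28, 46): OK
  at node 41 with bounds (30, 46): OK
No violation found at any node.
Result: Valid BST


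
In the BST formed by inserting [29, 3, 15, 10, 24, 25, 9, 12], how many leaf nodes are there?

Tree built from: [29, 3, 15, 10, 24, 25, 9, 12]
Tree (level-order array): [29, 3, None, None, 15, 10, 24, 9, 12, None, 25]
Rule: A leaf has 0 children.
Per-node child counts:
  node 29: 1 child(ren)
  node 3: 1 child(ren)
  node 15: 2 child(ren)
  node 10: 2 child(ren)
  node 9: 0 child(ren)
  node 12: 0 child(ren)
  node 24: 1 child(ren)
  node 25: 0 child(ren)
Matching nodes: [9, 12, 25]
Count of leaf nodes: 3


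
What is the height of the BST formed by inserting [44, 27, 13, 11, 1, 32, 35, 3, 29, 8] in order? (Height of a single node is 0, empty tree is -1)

Insertion order: [44, 27, 13, 11, 1, 32, 35, 3, 29, 8]
Tree (level-order array): [44, 27, None, 13, 32, 11, None, 29, 35, 1, None, None, None, None, None, None, 3, None, 8]
Compute height bottom-up (empty subtree = -1):
  height(8) = 1 + max(-1, -1) = 0
  height(3) = 1 + max(-1, 0) = 1
  height(1) = 1 + max(-1, 1) = 2
  height(11) = 1 + max(2, -1) = 3
  height(13) = 1 + max(3, -1) = 4
  height(29) = 1 + max(-1, -1) = 0
  height(35) = 1 + max(-1, -1) = 0
  height(32) = 1 + max(0, 0) = 1
  height(27) = 1 + max(4, 1) = 5
  height(44) = 1 + max(5, -1) = 6
Height = 6


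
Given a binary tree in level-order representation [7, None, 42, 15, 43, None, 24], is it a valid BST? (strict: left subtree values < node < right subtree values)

Level-order array: [7, None, 42, 15, 43, None, 24]
Validate using subtree bounds (lo, hi): at each node, require lo < value < hi,
then recurse left with hi=value and right with lo=value.
Preorder trace (stopping at first violation):
  at node 7 with bounds (-inf, +inf): OK
  at node 42 with bounds (7, +inf): OK
  at node 15 with bounds (7, 42): OK
  at node 24 with bounds (15, 42): OK
  at node 43 with bounds (42, +inf): OK
No violation found at any node.
Result: Valid BST


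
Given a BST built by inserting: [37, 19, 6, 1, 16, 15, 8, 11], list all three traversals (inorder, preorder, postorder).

Tree insertion order: [37, 19, 6, 1, 16, 15, 8, 11]
Tree (level-order array): [37, 19, None, 6, None, 1, 16, None, None, 15, None, 8, None, None, 11]
Inorder (L, root, R): [1, 6, 8, 11, 15, 16, 19, 37]
Preorder (root, L, R): [37, 19, 6, 1, 16, 15, 8, 11]
Postorder (L, R, root): [1, 11, 8, 15, 16, 6, 19, 37]


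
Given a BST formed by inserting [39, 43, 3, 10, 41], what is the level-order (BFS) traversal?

Tree insertion order: [39, 43, 3, 10, 41]
Tree (level-order array): [39, 3, 43, None, 10, 41]
BFS from the root, enqueuing left then right child of each popped node:
  queue [39] -> pop 39, enqueue [3, 43], visited so far: [39]
  queue [3, 43] -> pop 3, enqueue [10], visited so far: [39, 3]
  queue [43, 10] -> pop 43, enqueue [41], visited so far: [39, 3, 43]
  queue [10, 41] -> pop 10, enqueue [none], visited so far: [39, 3, 43, 10]
  queue [41] -> pop 41, enqueue [none], visited so far: [39, 3, 43, 10, 41]
Result: [39, 3, 43, 10, 41]


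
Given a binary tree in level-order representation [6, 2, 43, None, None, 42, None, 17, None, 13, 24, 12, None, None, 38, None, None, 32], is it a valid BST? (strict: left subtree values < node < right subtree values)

Level-order array: [6, 2, 43, None, None, 42, None, 17, None, 13, 24, 12, None, None, 38, None, None, 32]
Validate using subtree bounds (lo, hi): at each node, require lo < value < hi,
then recurse left with hi=value and right with lo=value.
Preorder trace (stopping at first violation):
  at node 6 with bounds (-inf, +inf): OK
  at node 2 with bounds (-inf, 6): OK
  at node 43 with bounds (6, +inf): OK
  at node 42 with bounds (6, 43): OK
  at node 17 with bounds (6, 42): OK
  at node 13 with bounds (6, 17): OK
  at node 12 with bounds (6, 13): OK
  at node 24 with bounds (17, 42): OK
  at node 38 with bounds (24, 42): OK
  at node 32 with bounds (24, 38): OK
No violation found at any node.
Result: Valid BST


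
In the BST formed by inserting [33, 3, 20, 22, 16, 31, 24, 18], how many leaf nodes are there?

Tree built from: [33, 3, 20, 22, 16, 31, 24, 18]
Tree (level-order array): [33, 3, None, None, 20, 16, 22, None, 18, None, 31, None, None, 24]
Rule: A leaf has 0 children.
Per-node child counts:
  node 33: 1 child(ren)
  node 3: 1 child(ren)
  node 20: 2 child(ren)
  node 16: 1 child(ren)
  node 18: 0 child(ren)
  node 22: 1 child(ren)
  node 31: 1 child(ren)
  node 24: 0 child(ren)
Matching nodes: [18, 24]
Count of leaf nodes: 2


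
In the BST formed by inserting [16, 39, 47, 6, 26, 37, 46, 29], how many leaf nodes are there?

Tree built from: [16, 39, 47, 6, 26, 37, 46, 29]
Tree (level-order array): [16, 6, 39, None, None, 26, 47, None, 37, 46, None, 29]
Rule: A leaf has 0 children.
Per-node child counts:
  node 16: 2 child(ren)
  node 6: 0 child(ren)
  node 39: 2 child(ren)
  node 26: 1 child(ren)
  node 37: 1 child(ren)
  node 29: 0 child(ren)
  node 47: 1 child(ren)
  node 46: 0 child(ren)
Matching nodes: [6, 29, 46]
Count of leaf nodes: 3


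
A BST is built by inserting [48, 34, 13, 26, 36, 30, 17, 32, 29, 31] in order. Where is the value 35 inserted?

Starting tree (level order): [48, 34, None, 13, 36, None, 26, None, None, 17, 30, None, None, 29, 32, None, None, 31]
Insertion path: 48 -> 34 -> 36
Result: insert 35 as left child of 36
Final tree (level order): [48, 34, None, 13, 36, None, 26, 35, None, 17, 30, None, None, None, None, 29, 32, None, None, 31]


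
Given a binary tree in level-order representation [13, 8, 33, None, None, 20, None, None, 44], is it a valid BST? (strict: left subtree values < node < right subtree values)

Level-order array: [13, 8, 33, None, None, 20, None, None, 44]
Validate using subtree bounds (lo, hi): at each node, require lo < value < hi,
then recurse left with hi=value and right with lo=value.
Preorder trace (stopping at first violation):
  at node 13 with bounds (-inf, +inf): OK
  at node 8 with bounds (-inf, 13): OK
  at node 33 with bounds (13, +inf): OK
  at node 20 with bounds (13, 33): OK
  at node 44 with bounds (20, 33): VIOLATION
Node 44 violates its bound: not (20 < 44 < 33).
Result: Not a valid BST


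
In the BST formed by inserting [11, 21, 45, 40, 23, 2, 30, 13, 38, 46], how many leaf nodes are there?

Tree built from: [11, 21, 45, 40, 23, 2, 30, 13, 38, 46]
Tree (level-order array): [11, 2, 21, None, None, 13, 45, None, None, 40, 46, 23, None, None, None, None, 30, None, 38]
Rule: A leaf has 0 children.
Per-node child counts:
  node 11: 2 child(ren)
  node 2: 0 child(ren)
  node 21: 2 child(ren)
  node 13: 0 child(ren)
  node 45: 2 child(ren)
  node 40: 1 child(ren)
  node 23: 1 child(ren)
  node 30: 1 child(ren)
  node 38: 0 child(ren)
  node 46: 0 child(ren)
Matching nodes: [2, 13, 38, 46]
Count of leaf nodes: 4


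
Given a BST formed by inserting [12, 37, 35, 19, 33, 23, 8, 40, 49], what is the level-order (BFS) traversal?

Tree insertion order: [12, 37, 35, 19, 33, 23, 8, 40, 49]
Tree (level-order array): [12, 8, 37, None, None, 35, 40, 19, None, None, 49, None, 33, None, None, 23]
BFS from the root, enqueuing left then right child of each popped node:
  queue [12] -> pop 12, enqueue [8, 37], visited so far: [12]
  queue [8, 37] -> pop 8, enqueue [none], visited so far: [12, 8]
  queue [37] -> pop 37, enqueue [35, 40], visited so far: [12, 8, 37]
  queue [35, 40] -> pop 35, enqueue [19], visited so far: [12, 8, 37, 35]
  queue [40, 19] -> pop 40, enqueue [49], visited so far: [12, 8, 37, 35, 40]
  queue [19, 49] -> pop 19, enqueue [33], visited so far: [12, 8, 37, 35, 40, 19]
  queue [49, 33] -> pop 49, enqueue [none], visited so far: [12, 8, 37, 35, 40, 19, 49]
  queue [33] -> pop 33, enqueue [23], visited so far: [12, 8, 37, 35, 40, 19, 49, 33]
  queue [23] -> pop 23, enqueue [none], visited so far: [12, 8, 37, 35, 40, 19, 49, 33, 23]
Result: [12, 8, 37, 35, 40, 19, 49, 33, 23]


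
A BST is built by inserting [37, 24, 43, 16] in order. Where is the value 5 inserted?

Starting tree (level order): [37, 24, 43, 16]
Insertion path: 37 -> 24 -> 16
Result: insert 5 as left child of 16
Final tree (level order): [37, 24, 43, 16, None, None, None, 5]


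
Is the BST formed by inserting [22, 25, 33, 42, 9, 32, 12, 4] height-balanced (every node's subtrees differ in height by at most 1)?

Tree (level-order array): [22, 9, 25, 4, 12, None, 33, None, None, None, None, 32, 42]
Definition: a tree is height-balanced if, at every node, |h(left) - h(right)| <= 1 (empty subtree has height -1).
Bottom-up per-node check:
  node 4: h_left=-1, h_right=-1, diff=0 [OK], height=0
  node 12: h_left=-1, h_right=-1, diff=0 [OK], height=0
  node 9: h_left=0, h_right=0, diff=0 [OK], height=1
  node 32: h_left=-1, h_right=-1, diff=0 [OK], height=0
  node 42: h_left=-1, h_right=-1, diff=0 [OK], height=0
  node 33: h_left=0, h_right=0, diff=0 [OK], height=1
  node 25: h_left=-1, h_right=1, diff=2 [FAIL (|-1-1|=2 > 1)], height=2
  node 22: h_left=1, h_right=2, diff=1 [OK], height=3
Node 25 violates the condition: |-1 - 1| = 2 > 1.
Result: Not balanced


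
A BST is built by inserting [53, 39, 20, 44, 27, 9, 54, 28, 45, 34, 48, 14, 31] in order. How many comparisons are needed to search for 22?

Search path for 22: 53 -> 39 -> 20 -> 27
Found: False
Comparisons: 4


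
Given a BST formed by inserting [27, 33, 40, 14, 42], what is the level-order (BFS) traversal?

Tree insertion order: [27, 33, 40, 14, 42]
Tree (level-order array): [27, 14, 33, None, None, None, 40, None, 42]
BFS from the root, enqueuing left then right child of each popped node:
  queue [27] -> pop 27, enqueue [14, 33], visited so far: [27]
  queue [14, 33] -> pop 14, enqueue [none], visited so far: [27, 14]
  queue [33] -> pop 33, enqueue [40], visited so far: [27, 14, 33]
  queue [40] -> pop 40, enqueue [42], visited so far: [27, 14, 33, 40]
  queue [42] -> pop 42, enqueue [none], visited so far: [27, 14, 33, 40, 42]
Result: [27, 14, 33, 40, 42]


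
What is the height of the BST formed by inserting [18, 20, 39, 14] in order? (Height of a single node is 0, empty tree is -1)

Insertion order: [18, 20, 39, 14]
Tree (level-order array): [18, 14, 20, None, None, None, 39]
Compute height bottom-up (empty subtree = -1):
  height(14) = 1 + max(-1, -1) = 0
  height(39) = 1 + max(-1, -1) = 0
  height(20) = 1 + max(-1, 0) = 1
  height(18) = 1 + max(0, 1) = 2
Height = 2


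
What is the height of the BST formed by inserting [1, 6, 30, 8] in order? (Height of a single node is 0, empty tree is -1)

Insertion order: [1, 6, 30, 8]
Tree (level-order array): [1, None, 6, None, 30, 8]
Compute height bottom-up (empty subtree = -1):
  height(8) = 1 + max(-1, -1) = 0
  height(30) = 1 + max(0, -1) = 1
  height(6) = 1 + max(-1, 1) = 2
  height(1) = 1 + max(-1, 2) = 3
Height = 3


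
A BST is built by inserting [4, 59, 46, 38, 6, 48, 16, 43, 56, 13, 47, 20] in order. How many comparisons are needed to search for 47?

Search path for 47: 4 -> 59 -> 46 -> 48 -> 47
Found: True
Comparisons: 5


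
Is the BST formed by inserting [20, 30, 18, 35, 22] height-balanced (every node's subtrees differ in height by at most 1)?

Tree (level-order array): [20, 18, 30, None, None, 22, 35]
Definition: a tree is height-balanced if, at every node, |h(left) - h(right)| <= 1 (empty subtree has height -1).
Bottom-up per-node check:
  node 18: h_left=-1, h_right=-1, diff=0 [OK], height=0
  node 22: h_left=-1, h_right=-1, diff=0 [OK], height=0
  node 35: h_left=-1, h_right=-1, diff=0 [OK], height=0
  node 30: h_left=0, h_right=0, diff=0 [OK], height=1
  node 20: h_left=0, h_right=1, diff=1 [OK], height=2
All nodes satisfy the balance condition.
Result: Balanced


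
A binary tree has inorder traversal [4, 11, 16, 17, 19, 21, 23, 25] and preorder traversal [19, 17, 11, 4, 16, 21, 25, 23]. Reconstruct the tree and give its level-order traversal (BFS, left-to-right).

Inorder:  [4, 11, 16, 17, 19, 21, 23, 25]
Preorder: [19, 17, 11, 4, 16, 21, 25, 23]
Algorithm: preorder visits root first, so consume preorder in order;
for each root, split the current inorder slice at that value into
left-subtree inorder and right-subtree inorder, then recurse.
Recursive splits:
  root=19; inorder splits into left=[4, 11, 16, 17], right=[21, 23, 25]
  root=17; inorder splits into left=[4, 11, 16], right=[]
  root=11; inorder splits into left=[4], right=[16]
  root=4; inorder splits into left=[], right=[]
  root=16; inorder splits into left=[], right=[]
  root=21; inorder splits into left=[], right=[23, 25]
  root=25; inorder splits into left=[23], right=[]
  root=23; inorder splits into left=[], right=[]
Reconstructed level-order: [19, 17, 21, 11, 25, 4, 16, 23]


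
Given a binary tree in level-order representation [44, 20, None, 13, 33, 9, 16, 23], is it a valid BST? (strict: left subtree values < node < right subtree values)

Level-order array: [44, 20, None, 13, 33, 9, 16, 23]
Validate using subtree bounds (lo, hi): at each node, require lo < value < hi,
then recurse left with hi=value and right with lo=value.
Preorder trace (stopping at first violation):
  at node 44 with bounds (-inf, +inf): OK
  at node 20 with bounds (-inf, 44): OK
  at node 13 with bounds (-inf, 20): OK
  at node 9 with bounds (-inf, 13): OK
  at node 16 with bounds (13, 20): OK
  at node 33 with bounds (20, 44): OK
  at node 23 with bounds (20, 33): OK
No violation found at any node.
Result: Valid BST


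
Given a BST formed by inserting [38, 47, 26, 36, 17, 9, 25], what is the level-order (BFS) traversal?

Tree insertion order: [38, 47, 26, 36, 17, 9, 25]
Tree (level-order array): [38, 26, 47, 17, 36, None, None, 9, 25]
BFS from the root, enqueuing left then right child of each popped node:
  queue [38] -> pop 38, enqueue [26, 47], visited so far: [38]
  queue [26, 47] -> pop 26, enqueue [17, 36], visited so far: [38, 26]
  queue [47, 17, 36] -> pop 47, enqueue [none], visited so far: [38, 26, 47]
  queue [17, 36] -> pop 17, enqueue [9, 25], visited so far: [38, 26, 47, 17]
  queue [36, 9, 25] -> pop 36, enqueue [none], visited so far: [38, 26, 47, 17, 36]
  queue [9, 25] -> pop 9, enqueue [none], visited so far: [38, 26, 47, 17, 36, 9]
  queue [25] -> pop 25, enqueue [none], visited so far: [38, 26, 47, 17, 36, 9, 25]
Result: [38, 26, 47, 17, 36, 9, 25]


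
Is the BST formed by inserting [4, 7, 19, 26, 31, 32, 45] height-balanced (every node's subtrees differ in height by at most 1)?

Tree (level-order array): [4, None, 7, None, 19, None, 26, None, 31, None, 32, None, 45]
Definition: a tree is height-balanced if, at every node, |h(left) - h(right)| <= 1 (empty subtree has height -1).
Bottom-up per-node check:
  node 45: h_left=-1, h_right=-1, diff=0 [OK], height=0
  node 32: h_left=-1, h_right=0, diff=1 [OK], height=1
  node 31: h_left=-1, h_right=1, diff=2 [FAIL (|-1-1|=2 > 1)], height=2
  node 26: h_left=-1, h_right=2, diff=3 [FAIL (|-1-2|=3 > 1)], height=3
  node 19: h_left=-1, h_right=3, diff=4 [FAIL (|-1-3|=4 > 1)], height=4
  node 7: h_left=-1, h_right=4, diff=5 [FAIL (|-1-4|=5 > 1)], height=5
  node 4: h_left=-1, h_right=5, diff=6 [FAIL (|-1-5|=6 > 1)], height=6
Node 31 violates the condition: |-1 - 1| = 2 > 1.
Result: Not balanced


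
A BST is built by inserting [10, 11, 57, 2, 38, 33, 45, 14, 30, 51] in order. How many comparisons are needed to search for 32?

Search path for 32: 10 -> 11 -> 57 -> 38 -> 33 -> 14 -> 30
Found: False
Comparisons: 7


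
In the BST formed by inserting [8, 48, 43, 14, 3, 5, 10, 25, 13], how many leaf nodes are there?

Tree built from: [8, 48, 43, 14, 3, 5, 10, 25, 13]
Tree (level-order array): [8, 3, 48, None, 5, 43, None, None, None, 14, None, 10, 25, None, 13]
Rule: A leaf has 0 children.
Per-node child counts:
  node 8: 2 child(ren)
  node 3: 1 child(ren)
  node 5: 0 child(ren)
  node 48: 1 child(ren)
  node 43: 1 child(ren)
  node 14: 2 child(ren)
  node 10: 1 child(ren)
  node 13: 0 child(ren)
  node 25: 0 child(ren)
Matching nodes: [5, 13, 25]
Count of leaf nodes: 3


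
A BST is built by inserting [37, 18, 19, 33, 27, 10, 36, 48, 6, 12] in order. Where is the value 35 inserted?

Starting tree (level order): [37, 18, 48, 10, 19, None, None, 6, 12, None, 33, None, None, None, None, 27, 36]
Insertion path: 37 -> 18 -> 19 -> 33 -> 36
Result: insert 35 as left child of 36
Final tree (level order): [37, 18, 48, 10, 19, None, None, 6, 12, None, 33, None, None, None, None, 27, 36, None, None, 35]


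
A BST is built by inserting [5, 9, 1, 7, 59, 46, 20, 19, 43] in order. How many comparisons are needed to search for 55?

Search path for 55: 5 -> 9 -> 59 -> 46
Found: False
Comparisons: 4


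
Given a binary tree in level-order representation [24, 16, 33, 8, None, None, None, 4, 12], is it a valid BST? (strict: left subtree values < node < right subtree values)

Level-order array: [24, 16, 33, 8, None, None, None, 4, 12]
Validate using subtree bounds (lo, hi): at each node, require lo < value < hi,
then recurse left with hi=value and right with lo=value.
Preorder trace (stopping at first violation):
  at node 24 with bounds (-inf, +inf): OK
  at node 16 with bounds (-inf, 24): OK
  at node 8 with bounds (-inf, 16): OK
  at node 4 with bounds (-inf, 8): OK
  at node 12 with bounds (8, 16): OK
  at node 33 with bounds (24, +inf): OK
No violation found at any node.
Result: Valid BST


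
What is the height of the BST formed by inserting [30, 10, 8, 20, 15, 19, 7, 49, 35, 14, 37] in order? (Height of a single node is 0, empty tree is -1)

Insertion order: [30, 10, 8, 20, 15, 19, 7, 49, 35, 14, 37]
Tree (level-order array): [30, 10, 49, 8, 20, 35, None, 7, None, 15, None, None, 37, None, None, 14, 19]
Compute height bottom-up (empty subtree = -1):
  height(7) = 1 + max(-1, -1) = 0
  height(8) = 1 + max(0, -1) = 1
  height(14) = 1 + max(-1, -1) = 0
  height(19) = 1 + max(-1, -1) = 0
  height(15) = 1 + max(0, 0) = 1
  height(20) = 1 + max(1, -1) = 2
  height(10) = 1 + max(1, 2) = 3
  height(37) = 1 + max(-1, -1) = 0
  height(35) = 1 + max(-1, 0) = 1
  height(49) = 1 + max(1, -1) = 2
  height(30) = 1 + max(3, 2) = 4
Height = 4


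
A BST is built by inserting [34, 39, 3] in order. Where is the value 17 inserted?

Starting tree (level order): [34, 3, 39]
Insertion path: 34 -> 3
Result: insert 17 as right child of 3
Final tree (level order): [34, 3, 39, None, 17]


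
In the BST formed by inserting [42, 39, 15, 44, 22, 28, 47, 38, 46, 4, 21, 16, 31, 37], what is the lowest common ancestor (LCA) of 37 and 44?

Tree insertion order: [42, 39, 15, 44, 22, 28, 47, 38, 46, 4, 21, 16, 31, 37]
Tree (level-order array): [42, 39, 44, 15, None, None, 47, 4, 22, 46, None, None, None, 21, 28, None, None, 16, None, None, 38, None, None, 31, None, None, 37]
In a BST, the LCA of p=37, q=44 is the first node v on the
root-to-leaf path with p <= v <= q (go left if both < v, right if both > v).
Walk from root:
  at 42: 37 <= 42 <= 44, this is the LCA
LCA = 42


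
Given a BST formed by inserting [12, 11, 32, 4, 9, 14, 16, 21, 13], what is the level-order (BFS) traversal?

Tree insertion order: [12, 11, 32, 4, 9, 14, 16, 21, 13]
Tree (level-order array): [12, 11, 32, 4, None, 14, None, None, 9, 13, 16, None, None, None, None, None, 21]
BFS from the root, enqueuing left then right child of each popped node:
  queue [12] -> pop 12, enqueue [11, 32], visited so far: [12]
  queue [11, 32] -> pop 11, enqueue [4], visited so far: [12, 11]
  queue [32, 4] -> pop 32, enqueue [14], visited so far: [12, 11, 32]
  queue [4, 14] -> pop 4, enqueue [9], visited so far: [12, 11, 32, 4]
  queue [14, 9] -> pop 14, enqueue [13, 16], visited so far: [12, 11, 32, 4, 14]
  queue [9, 13, 16] -> pop 9, enqueue [none], visited so far: [12, 11, 32, 4, 14, 9]
  queue [13, 16] -> pop 13, enqueue [none], visited so far: [12, 11, 32, 4, 14, 9, 13]
  queue [16] -> pop 16, enqueue [21], visited so far: [12, 11, 32, 4, 14, 9, 13, 16]
  queue [21] -> pop 21, enqueue [none], visited so far: [12, 11, 32, 4, 14, 9, 13, 16, 21]
Result: [12, 11, 32, 4, 14, 9, 13, 16, 21]


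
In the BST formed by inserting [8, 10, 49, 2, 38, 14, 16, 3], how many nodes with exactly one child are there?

Tree built from: [8, 10, 49, 2, 38, 14, 16, 3]
Tree (level-order array): [8, 2, 10, None, 3, None, 49, None, None, 38, None, 14, None, None, 16]
Rule: These are nodes with exactly 1 non-null child.
Per-node child counts:
  node 8: 2 child(ren)
  node 2: 1 child(ren)
  node 3: 0 child(ren)
  node 10: 1 child(ren)
  node 49: 1 child(ren)
  node 38: 1 child(ren)
  node 14: 1 child(ren)
  node 16: 0 child(ren)
Matching nodes: [2, 10, 49, 38, 14]
Count of nodes with exactly one child: 5


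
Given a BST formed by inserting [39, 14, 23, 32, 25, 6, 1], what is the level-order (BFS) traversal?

Tree insertion order: [39, 14, 23, 32, 25, 6, 1]
Tree (level-order array): [39, 14, None, 6, 23, 1, None, None, 32, None, None, 25]
BFS from the root, enqueuing left then right child of each popped node:
  queue [39] -> pop 39, enqueue [14], visited so far: [39]
  queue [14] -> pop 14, enqueue [6, 23], visited so far: [39, 14]
  queue [6, 23] -> pop 6, enqueue [1], visited so far: [39, 14, 6]
  queue [23, 1] -> pop 23, enqueue [32], visited so far: [39, 14, 6, 23]
  queue [1, 32] -> pop 1, enqueue [none], visited so far: [39, 14, 6, 23, 1]
  queue [32] -> pop 32, enqueue [25], visited so far: [39, 14, 6, 23, 1, 32]
  queue [25] -> pop 25, enqueue [none], visited so far: [39, 14, 6, 23, 1, 32, 25]
Result: [39, 14, 6, 23, 1, 32, 25]


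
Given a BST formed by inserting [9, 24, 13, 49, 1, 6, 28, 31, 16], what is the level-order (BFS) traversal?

Tree insertion order: [9, 24, 13, 49, 1, 6, 28, 31, 16]
Tree (level-order array): [9, 1, 24, None, 6, 13, 49, None, None, None, 16, 28, None, None, None, None, 31]
BFS from the root, enqueuing left then right child of each popped node:
  queue [9] -> pop 9, enqueue [1, 24], visited so far: [9]
  queue [1, 24] -> pop 1, enqueue [6], visited so far: [9, 1]
  queue [24, 6] -> pop 24, enqueue [13, 49], visited so far: [9, 1, 24]
  queue [6, 13, 49] -> pop 6, enqueue [none], visited so far: [9, 1, 24, 6]
  queue [13, 49] -> pop 13, enqueue [16], visited so far: [9, 1, 24, 6, 13]
  queue [49, 16] -> pop 49, enqueue [28], visited so far: [9, 1, 24, 6, 13, 49]
  queue [16, 28] -> pop 16, enqueue [none], visited so far: [9, 1, 24, 6, 13, 49, 16]
  queue [28] -> pop 28, enqueue [31], visited so far: [9, 1, 24, 6, 13, 49, 16, 28]
  queue [31] -> pop 31, enqueue [none], visited so far: [9, 1, 24, 6, 13, 49, 16, 28, 31]
Result: [9, 1, 24, 6, 13, 49, 16, 28, 31]


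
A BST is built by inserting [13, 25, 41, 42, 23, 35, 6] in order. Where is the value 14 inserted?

Starting tree (level order): [13, 6, 25, None, None, 23, 41, None, None, 35, 42]
Insertion path: 13 -> 25 -> 23
Result: insert 14 as left child of 23
Final tree (level order): [13, 6, 25, None, None, 23, 41, 14, None, 35, 42]


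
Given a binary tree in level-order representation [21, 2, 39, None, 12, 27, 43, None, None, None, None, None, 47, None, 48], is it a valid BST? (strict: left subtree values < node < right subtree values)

Level-order array: [21, 2, 39, None, 12, 27, 43, None, None, None, None, None, 47, None, 48]
Validate using subtree bounds (lo, hi): at each node, require lo < value < hi,
then recurse left with hi=value and right with lo=value.
Preorder trace (stopping at first violation):
  at node 21 with bounds (-inf, +inf): OK
  at node 2 with bounds (-inf, 21): OK
  at node 12 with bounds (2, 21): OK
  at node 39 with bounds (21, +inf): OK
  at node 27 with bounds (21, 39): OK
  at node 43 with bounds (39, +inf): OK
  at node 47 with bounds (43, +inf): OK
  at node 48 with bounds (47, +inf): OK
No violation found at any node.
Result: Valid BST


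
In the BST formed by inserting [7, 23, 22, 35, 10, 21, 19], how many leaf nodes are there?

Tree built from: [7, 23, 22, 35, 10, 21, 19]
Tree (level-order array): [7, None, 23, 22, 35, 10, None, None, None, None, 21, 19]
Rule: A leaf has 0 children.
Per-node child counts:
  node 7: 1 child(ren)
  node 23: 2 child(ren)
  node 22: 1 child(ren)
  node 10: 1 child(ren)
  node 21: 1 child(ren)
  node 19: 0 child(ren)
  node 35: 0 child(ren)
Matching nodes: [19, 35]
Count of leaf nodes: 2


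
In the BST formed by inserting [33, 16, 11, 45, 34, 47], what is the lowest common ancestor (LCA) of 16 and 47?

Tree insertion order: [33, 16, 11, 45, 34, 47]
Tree (level-order array): [33, 16, 45, 11, None, 34, 47]
In a BST, the LCA of p=16, q=47 is the first node v on the
root-to-leaf path with p <= v <= q (go left if both < v, right if both > v).
Walk from root:
  at 33: 16 <= 33 <= 47, this is the LCA
LCA = 33


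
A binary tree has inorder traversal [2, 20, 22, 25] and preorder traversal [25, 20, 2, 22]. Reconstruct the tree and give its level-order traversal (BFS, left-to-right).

Inorder:  [2, 20, 22, 25]
Preorder: [25, 20, 2, 22]
Algorithm: preorder visits root first, so consume preorder in order;
for each root, split the current inorder slice at that value into
left-subtree inorder and right-subtree inorder, then recurse.
Recursive splits:
  root=25; inorder splits into left=[2, 20, 22], right=[]
  root=20; inorder splits into left=[2], right=[22]
  root=2; inorder splits into left=[], right=[]
  root=22; inorder splits into left=[], right=[]
Reconstructed level-order: [25, 20, 2, 22]


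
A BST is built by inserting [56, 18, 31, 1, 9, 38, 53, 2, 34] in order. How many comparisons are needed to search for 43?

Search path for 43: 56 -> 18 -> 31 -> 38 -> 53
Found: False
Comparisons: 5


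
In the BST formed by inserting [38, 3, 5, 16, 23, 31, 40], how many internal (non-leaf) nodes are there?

Tree built from: [38, 3, 5, 16, 23, 31, 40]
Tree (level-order array): [38, 3, 40, None, 5, None, None, None, 16, None, 23, None, 31]
Rule: An internal node has at least one child.
Per-node child counts:
  node 38: 2 child(ren)
  node 3: 1 child(ren)
  node 5: 1 child(ren)
  node 16: 1 child(ren)
  node 23: 1 child(ren)
  node 31: 0 child(ren)
  node 40: 0 child(ren)
Matching nodes: [38, 3, 5, 16, 23]
Count of internal (non-leaf) nodes: 5


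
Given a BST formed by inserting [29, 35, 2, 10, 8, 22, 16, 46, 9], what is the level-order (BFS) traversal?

Tree insertion order: [29, 35, 2, 10, 8, 22, 16, 46, 9]
Tree (level-order array): [29, 2, 35, None, 10, None, 46, 8, 22, None, None, None, 9, 16]
BFS from the root, enqueuing left then right child of each popped node:
  queue [29] -> pop 29, enqueue [2, 35], visited so far: [29]
  queue [2, 35] -> pop 2, enqueue [10], visited so far: [29, 2]
  queue [35, 10] -> pop 35, enqueue [46], visited so far: [29, 2, 35]
  queue [10, 46] -> pop 10, enqueue [8, 22], visited so far: [29, 2, 35, 10]
  queue [46, 8, 22] -> pop 46, enqueue [none], visited so far: [29, 2, 35, 10, 46]
  queue [8, 22] -> pop 8, enqueue [9], visited so far: [29, 2, 35, 10, 46, 8]
  queue [22, 9] -> pop 22, enqueue [16], visited so far: [29, 2, 35, 10, 46, 8, 22]
  queue [9, 16] -> pop 9, enqueue [none], visited so far: [29, 2, 35, 10, 46, 8, 22, 9]
  queue [16] -> pop 16, enqueue [none], visited so far: [29, 2, 35, 10, 46, 8, 22, 9, 16]
Result: [29, 2, 35, 10, 46, 8, 22, 9, 16]


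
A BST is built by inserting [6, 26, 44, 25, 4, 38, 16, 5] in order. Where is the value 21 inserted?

Starting tree (level order): [6, 4, 26, None, 5, 25, 44, None, None, 16, None, 38]
Insertion path: 6 -> 26 -> 25 -> 16
Result: insert 21 as right child of 16
Final tree (level order): [6, 4, 26, None, 5, 25, 44, None, None, 16, None, 38, None, None, 21]


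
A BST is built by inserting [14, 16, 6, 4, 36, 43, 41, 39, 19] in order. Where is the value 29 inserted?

Starting tree (level order): [14, 6, 16, 4, None, None, 36, None, None, 19, 43, None, None, 41, None, 39]
Insertion path: 14 -> 16 -> 36 -> 19
Result: insert 29 as right child of 19
Final tree (level order): [14, 6, 16, 4, None, None, 36, None, None, 19, 43, None, 29, 41, None, None, None, 39]


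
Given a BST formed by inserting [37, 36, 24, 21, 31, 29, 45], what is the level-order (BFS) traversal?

Tree insertion order: [37, 36, 24, 21, 31, 29, 45]
Tree (level-order array): [37, 36, 45, 24, None, None, None, 21, 31, None, None, 29]
BFS from the root, enqueuing left then right child of each popped node:
  queue [37] -> pop 37, enqueue [36, 45], visited so far: [37]
  queue [36, 45] -> pop 36, enqueue [24], visited so far: [37, 36]
  queue [45, 24] -> pop 45, enqueue [none], visited so far: [37, 36, 45]
  queue [24] -> pop 24, enqueue [21, 31], visited so far: [37, 36, 45, 24]
  queue [21, 31] -> pop 21, enqueue [none], visited so far: [37, 36, 45, 24, 21]
  queue [31] -> pop 31, enqueue [29], visited so far: [37, 36, 45, 24, 21, 31]
  queue [29] -> pop 29, enqueue [none], visited so far: [37, 36, 45, 24, 21, 31, 29]
Result: [37, 36, 45, 24, 21, 31, 29]
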